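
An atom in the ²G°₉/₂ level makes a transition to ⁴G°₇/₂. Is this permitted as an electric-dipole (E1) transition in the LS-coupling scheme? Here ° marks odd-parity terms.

forbidden

Reading off the term symbols: S 1/2→3/2, L 4→4, J 9/2→7/2, parity odd→odd.
ΔL = 0, ±1 (not L=0↔0): L: 4 → 4, ΔL = +0 — ✓.
ΔS = 0: S: 1/2 → 3/2 — ✗.
ΔJ = 0, ±1 (not J=0↔0): J: 9/2 → 7/2, ΔJ = -1 — ✓.
Parity must change: odd → odd — ✗.
Rule(s) violated: parity, ΔS.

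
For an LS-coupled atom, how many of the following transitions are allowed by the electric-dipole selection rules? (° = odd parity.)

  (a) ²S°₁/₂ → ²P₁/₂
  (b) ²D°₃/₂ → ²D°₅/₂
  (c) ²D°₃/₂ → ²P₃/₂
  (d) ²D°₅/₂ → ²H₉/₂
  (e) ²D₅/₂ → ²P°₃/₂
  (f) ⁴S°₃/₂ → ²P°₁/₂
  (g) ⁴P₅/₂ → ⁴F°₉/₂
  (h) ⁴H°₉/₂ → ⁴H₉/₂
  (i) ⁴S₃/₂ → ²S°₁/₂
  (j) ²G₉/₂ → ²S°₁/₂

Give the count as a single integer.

(a) allowed
(b) forbidden (parity fails)
(c) allowed
(d) forbidden (ΔL, ΔJ fail)
(e) allowed
(f) forbidden (parity, ΔS fail)
(g) forbidden (ΔL, ΔJ fail)
(h) allowed
(i) forbidden (ΔS, ΔL fail)
(j) forbidden (ΔL, ΔJ fail)
Total allowed: 4 of 10.

4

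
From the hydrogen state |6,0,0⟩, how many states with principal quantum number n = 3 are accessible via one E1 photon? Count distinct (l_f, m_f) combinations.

3

E1 requires Δl = ±1, so l_f ∈ {-1, 1}; with 0 ≤ l_f ≤ n_f−1 = 2, the allowed l_f values are {1}.
For l_f = 1: m_f ∈ {m_i−1, m_i, m_i+1} ∩ [−1, 1] = {-1, 0, 1} → 3 states.
Total: 3.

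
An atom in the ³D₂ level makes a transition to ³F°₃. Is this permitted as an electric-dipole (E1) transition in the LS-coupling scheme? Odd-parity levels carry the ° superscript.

Parity must change: even → odd — passes.
ΔL = 0, ±1 (not L=0↔0): L: 2 → 3, ΔL = +1 — passes.
ΔJ = 0, ±1 (not J=0↔0): J: 2 → 3, ΔJ = +1 — passes.
ΔS = 0: S: 1 → 1 — passes.
All four E1 rules are satisfied.

allowed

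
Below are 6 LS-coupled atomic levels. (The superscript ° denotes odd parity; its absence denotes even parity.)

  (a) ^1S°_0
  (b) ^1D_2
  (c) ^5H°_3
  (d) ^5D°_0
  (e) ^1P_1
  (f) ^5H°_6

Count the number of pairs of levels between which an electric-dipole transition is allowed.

(a)–(b): forbidden (ΔL, ΔJ).
(a)–(c): forbidden (parity, ΔS, ΔL, ΔJ).
(a)–(d): forbidden (parity, ΔS, ΔL, ΔJ).
(a)–(e): allowed.
(a)–(f): forbidden (parity, ΔS, ΔL, ΔJ).
(b)–(c): forbidden (ΔS, ΔL).
(b)–(d): forbidden (ΔS, ΔJ).
(b)–(e): forbidden (parity).
(b)–(f): forbidden (ΔS, ΔL, ΔJ).
(c)–(d): forbidden (parity, ΔL, ΔJ).
(c)–(e): forbidden (ΔS, ΔL, ΔJ).
(c)–(f): forbidden (parity, ΔJ).
(d)–(e): forbidden (ΔS).
(d)–(f): forbidden (parity, ΔL, ΔJ).
(e)–(f): forbidden (ΔS, ΔL, ΔJ).
Allowed pairs: 1 of 15.

1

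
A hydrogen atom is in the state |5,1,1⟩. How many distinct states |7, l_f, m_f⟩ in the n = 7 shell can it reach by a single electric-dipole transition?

E1 requires Δl = ±1, so l_f ∈ {0, 2}; with 0 ≤ l_f ≤ n_f−1 = 6, the allowed l_f values are {0, 2}.
For l_f = 0: m_f ∈ {m_i−1, m_i, m_i+1} ∩ [−0, 0] = {0} → 1 state.
For l_f = 2: m_f ∈ {m_i−1, m_i, m_i+1} ∩ [−2, 2] = {0, 1, 2} → 3 states.
Total: 4.

4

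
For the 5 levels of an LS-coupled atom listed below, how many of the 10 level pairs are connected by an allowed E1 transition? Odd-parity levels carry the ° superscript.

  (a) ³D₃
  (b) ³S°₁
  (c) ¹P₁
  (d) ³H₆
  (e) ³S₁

0

(a)–(b): forbidden (ΔL, ΔJ).
(a)–(c): forbidden (parity, ΔS, ΔJ).
(a)–(d): forbidden (parity, ΔL, ΔJ).
(a)–(e): forbidden (parity, ΔL, ΔJ).
(b)–(c): forbidden (ΔS).
(b)–(d): forbidden (ΔL, ΔJ).
(b)–(e): forbidden (ΔL).
(c)–(d): forbidden (parity, ΔS, ΔL, ΔJ).
(c)–(e): forbidden (parity, ΔS).
(d)–(e): forbidden (parity, ΔL, ΔJ).
Allowed pairs: 0 of 10.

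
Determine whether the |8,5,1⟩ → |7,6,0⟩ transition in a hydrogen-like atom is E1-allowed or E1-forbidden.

allowed

Initial l = 5, final l = 6, so Δl = +1. E1 requires Δl = ±1: ✓.
Δm_l = 0 − (1) = -1. E1 requires Δm_l = 0, ±1: ✓.
All E1 selection rules are satisfied.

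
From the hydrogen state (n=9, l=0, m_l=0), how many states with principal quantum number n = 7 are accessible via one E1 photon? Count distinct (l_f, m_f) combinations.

E1 requires Δl = ±1, so l_f ∈ {-1, 1}; with 0 ≤ l_f ≤ n_f−1 = 6, the allowed l_f values are {1}.
For l_f = 1: m_f ∈ {m_i−1, m_i, m_i+1} ∩ [−1, 1] = {-1, 0, 1} → 3 states.
Total: 3.

3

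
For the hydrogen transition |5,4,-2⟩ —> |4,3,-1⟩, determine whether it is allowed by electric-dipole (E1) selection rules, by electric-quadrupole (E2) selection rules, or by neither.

E1

Δl = 3 − 4 = -1; l_i + l_f = 7.
Δm_l = +1.
E1 (Δl = ±1, |Δm_l| ≤ 1): satisfied.
E2 (Δl = 0,±2, l_i+l_f ≥ 2, |Δm_l| ≤ 2): not satisfied.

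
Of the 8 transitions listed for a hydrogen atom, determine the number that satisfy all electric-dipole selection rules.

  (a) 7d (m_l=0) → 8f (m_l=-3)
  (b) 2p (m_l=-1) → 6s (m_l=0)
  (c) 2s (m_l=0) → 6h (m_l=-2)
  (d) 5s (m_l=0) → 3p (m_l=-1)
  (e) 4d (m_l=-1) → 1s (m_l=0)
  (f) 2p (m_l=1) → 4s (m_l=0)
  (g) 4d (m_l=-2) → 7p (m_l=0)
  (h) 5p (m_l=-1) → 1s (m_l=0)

(a) forbidden — Δm_l = -3 (E1 requires Δm_l = 0, ±1)
(b) allowed
(c) forbidden — Δl = +5 (E1 requires Δl = ±1); Δm_l = -2 (E1 requires Δm_l = 0, ±1)
(d) allowed
(e) forbidden — Δl = -2 (E1 requires Δl = ±1)
(f) allowed
(g) forbidden — Δm_l = +2 (E1 requires Δm_l = 0, ±1)
(h) allowed
Total allowed: 4 of 8.

4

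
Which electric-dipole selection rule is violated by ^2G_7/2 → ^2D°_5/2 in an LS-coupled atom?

Initial level: S=1/2, L=4, J=7/2, parity even. Final level: S=1/2, L=2, J=5/2, parity odd.
Parity must change: even → odd — passes.
ΔS = 0: S: 1/2 → 1/2 — passes.
ΔL = 0, ±1 (not L=0↔0): L: 4 → 2, ΔL = -2 — fails.
ΔJ = 0, ±1 (not J=0↔0): J: 7/2 → 5/2, ΔJ = -1 — passes.

the ΔL = 0, ±1 rule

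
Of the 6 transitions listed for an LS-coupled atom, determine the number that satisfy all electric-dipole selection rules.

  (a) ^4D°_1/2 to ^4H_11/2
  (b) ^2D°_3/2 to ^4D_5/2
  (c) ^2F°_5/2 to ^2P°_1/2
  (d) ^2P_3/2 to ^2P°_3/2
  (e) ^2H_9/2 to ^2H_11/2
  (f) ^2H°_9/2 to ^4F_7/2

1

(a) forbidden (ΔL, ΔJ fail)
(b) forbidden (ΔS fails)
(c) forbidden (parity, ΔL, ΔJ fail)
(d) allowed
(e) forbidden (parity fails)
(f) forbidden (ΔS, ΔL fail)
Total allowed: 1 of 6.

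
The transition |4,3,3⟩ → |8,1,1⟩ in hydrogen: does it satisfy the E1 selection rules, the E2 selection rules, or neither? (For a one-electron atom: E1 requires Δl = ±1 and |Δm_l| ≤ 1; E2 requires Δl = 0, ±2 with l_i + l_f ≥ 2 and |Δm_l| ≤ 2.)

Δl = 1 − 3 = -2; l_i + l_f = 4.
Δm_l = -2.
E1 (Δl = ±1, |Δm_l| ≤ 1): not satisfied.
E2 (Δl = 0,±2, l_i+l_f ≥ 2, |Δm_l| ≤ 2): satisfied.

E2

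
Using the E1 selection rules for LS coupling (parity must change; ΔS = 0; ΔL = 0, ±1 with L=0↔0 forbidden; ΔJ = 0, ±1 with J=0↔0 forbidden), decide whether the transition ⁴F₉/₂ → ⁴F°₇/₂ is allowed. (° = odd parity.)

allowed

Reading off the term symbols: S 3/2→3/2, L 3→3, J 9/2→7/2, parity even→odd.
Parity must change: even → odd — ✓.
ΔS = 0: S: 3/2 → 3/2 — ✓.
ΔL = 0, ±1 (not L=0↔0): L: 3 → 3, ΔL = +0 — ✓.
ΔJ = 0, ±1 (not J=0↔0): J: 9/2 → 7/2, ΔJ = -1 — ✓.
All four E1 rules are satisfied.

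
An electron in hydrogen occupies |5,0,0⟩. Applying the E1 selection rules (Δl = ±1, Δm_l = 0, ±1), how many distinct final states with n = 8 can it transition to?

3

E1 requires Δl = ±1, so l_f ∈ {-1, 1}; with 0 ≤ l_f ≤ n_f−1 = 7, the allowed l_f values are {1}.
For l_f = 1: m_f ∈ {m_i−1, m_i, m_i+1} ∩ [−1, 1] = {-1, 0, 1} → 3 states.
Total: 3.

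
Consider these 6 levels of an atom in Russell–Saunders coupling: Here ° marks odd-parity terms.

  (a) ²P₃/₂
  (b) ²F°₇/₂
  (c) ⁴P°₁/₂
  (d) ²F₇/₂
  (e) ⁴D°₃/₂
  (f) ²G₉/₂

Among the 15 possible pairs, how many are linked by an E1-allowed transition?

2

(a)–(b): forbidden (ΔL, ΔJ).
(a)–(c): forbidden (ΔS).
(a)–(d): forbidden (parity, ΔL, ΔJ).
(a)–(e): forbidden (ΔS).
(a)–(f): forbidden (parity, ΔL, ΔJ).
(b)–(c): forbidden (parity, ΔS, ΔL, ΔJ).
(b)–(d): allowed.
(b)–(e): forbidden (parity, ΔS, ΔJ).
(b)–(f): allowed.
(c)–(d): forbidden (ΔS, ΔL, ΔJ).
(c)–(e): forbidden (parity).
(c)–(f): forbidden (ΔS, ΔL, ΔJ).
(d)–(e): forbidden (ΔS, ΔJ).
(d)–(f): forbidden (parity).
(e)–(f): forbidden (ΔS, ΔL, ΔJ).
Allowed pairs: 2 of 15.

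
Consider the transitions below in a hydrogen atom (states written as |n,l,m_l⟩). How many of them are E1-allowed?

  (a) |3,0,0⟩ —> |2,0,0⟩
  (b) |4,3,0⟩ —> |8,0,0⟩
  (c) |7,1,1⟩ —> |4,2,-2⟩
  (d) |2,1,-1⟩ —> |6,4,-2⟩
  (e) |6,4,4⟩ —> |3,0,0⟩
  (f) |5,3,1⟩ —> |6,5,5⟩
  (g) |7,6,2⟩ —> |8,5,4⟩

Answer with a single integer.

0

(a) forbidden — Δl = +0 (E1 requires Δl = ±1)
(b) forbidden — Δl = -3 (E1 requires Δl = ±1)
(c) forbidden — Δm_l = -3 (E1 requires Δm_l = 0, ±1)
(d) forbidden — Δl = +3 (E1 requires Δl = ±1)
(e) forbidden — Δl = -4 (E1 requires Δl = ±1); Δm_l = -4 (E1 requires Δm_l = 0, ±1)
(f) forbidden — Δl = +2 (E1 requires Δl = ±1); Δm_l = +4 (E1 requires Δm_l = 0, ±1)
(g) forbidden — Δm_l = +2 (E1 requires Δm_l = 0, ±1)
Total allowed: 0 of 7.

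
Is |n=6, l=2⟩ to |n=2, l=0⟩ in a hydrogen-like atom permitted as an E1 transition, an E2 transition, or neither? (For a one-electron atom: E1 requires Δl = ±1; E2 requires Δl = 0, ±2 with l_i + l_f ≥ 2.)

E2

Δl = 0 − 2 = -2; l_i + l_f = 2.
E1 (Δl = ±1): not satisfied.
E2 (Δl = 0,±2, l_i+l_f ≥ 2): satisfied.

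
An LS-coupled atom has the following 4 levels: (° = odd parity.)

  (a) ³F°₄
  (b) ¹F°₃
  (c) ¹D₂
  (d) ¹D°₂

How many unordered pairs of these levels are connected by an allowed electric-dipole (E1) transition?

2

(a)–(b): forbidden (parity, ΔS).
(a)–(c): forbidden (ΔS, ΔJ).
(a)–(d): forbidden (parity, ΔS, ΔJ).
(b)–(c): allowed.
(b)–(d): forbidden (parity).
(c)–(d): allowed.
Allowed pairs: 2 of 6.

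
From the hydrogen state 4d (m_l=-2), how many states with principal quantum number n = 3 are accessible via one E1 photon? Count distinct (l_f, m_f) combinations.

E1 requires Δl = ±1, so l_f ∈ {1, 3}; with 0 ≤ l_f ≤ n_f−1 = 2, the allowed l_f values are {1}.
For l_f = 1: m_f ∈ {m_i−1, m_i, m_i+1} ∩ [−1, 1] = {-1} → 1 state.
Total: 1.

1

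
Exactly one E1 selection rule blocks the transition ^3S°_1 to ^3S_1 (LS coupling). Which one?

the L=0 ↔ L=0 exclusion

Initial level: S=1, L=0, J=1, parity odd. Final level: S=1, L=0, J=1, parity even.
Parity must change: odd → even — ✓.
ΔS = 0: S: 1 → 1 — ✓.
ΔL = 0, ±1 (not L=0↔0): L: 0 → 0, ΔL = +0 — ✗.
ΔJ = 0, ±1 (not J=0↔0): J: 1 → 1, ΔJ = +0 — ✓.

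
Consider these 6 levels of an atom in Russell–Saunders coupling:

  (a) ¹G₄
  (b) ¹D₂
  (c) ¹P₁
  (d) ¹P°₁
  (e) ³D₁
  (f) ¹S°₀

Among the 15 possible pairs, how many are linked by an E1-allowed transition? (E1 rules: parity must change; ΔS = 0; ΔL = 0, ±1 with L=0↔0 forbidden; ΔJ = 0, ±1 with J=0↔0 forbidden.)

(a)–(b): forbidden (parity, ΔL, ΔJ).
(a)–(c): forbidden (parity, ΔL, ΔJ).
(a)–(d): forbidden (ΔL, ΔJ).
(a)–(e): forbidden (parity, ΔS, ΔL, ΔJ).
(a)–(f): forbidden (ΔL, ΔJ).
(b)–(c): forbidden (parity).
(b)–(d): allowed.
(b)–(e): forbidden (parity, ΔS).
(b)–(f): forbidden (ΔL, ΔJ).
(c)–(d): allowed.
(c)–(e): forbidden (parity, ΔS).
(c)–(f): allowed.
(d)–(e): forbidden (ΔS).
(d)–(f): forbidden (parity).
(e)–(f): forbidden (ΔS, ΔL).
Allowed pairs: 3 of 15.

3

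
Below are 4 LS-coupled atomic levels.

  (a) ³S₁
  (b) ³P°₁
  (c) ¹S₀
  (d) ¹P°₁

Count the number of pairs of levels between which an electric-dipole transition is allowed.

(a)–(b): allowed.
(a)–(c): forbidden (parity, ΔS, ΔL).
(a)–(d): forbidden (ΔS).
(b)–(c): forbidden (ΔS).
(b)–(d): forbidden (parity, ΔS).
(c)–(d): allowed.
Allowed pairs: 2 of 6.

2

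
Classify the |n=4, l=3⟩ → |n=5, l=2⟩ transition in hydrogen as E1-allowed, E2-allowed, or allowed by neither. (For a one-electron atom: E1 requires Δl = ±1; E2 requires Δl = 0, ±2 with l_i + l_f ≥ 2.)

Δl = 2 − 3 = -1; l_i + l_f = 5.
E1 (Δl = ±1): satisfied.
E2 (Δl = 0,±2, l_i+l_f ≥ 2): not satisfied.

E1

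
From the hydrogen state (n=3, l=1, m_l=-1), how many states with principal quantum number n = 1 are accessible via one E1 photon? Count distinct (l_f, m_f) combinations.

E1 requires Δl = ±1, so l_f ∈ {0, 2}; with 0 ≤ l_f ≤ n_f−1 = 0, the allowed l_f values are {0}.
For l_f = 0: m_f ∈ {m_i−1, m_i, m_i+1} ∩ [−0, 0] = {0} → 1 state.
Total: 1.

1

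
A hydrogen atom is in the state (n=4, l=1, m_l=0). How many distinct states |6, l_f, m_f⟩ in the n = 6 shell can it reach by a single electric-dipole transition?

E1 requires Δl = ±1, so l_f ∈ {0, 2}; with 0 ≤ l_f ≤ n_f−1 = 5, the allowed l_f values are {0, 2}.
For l_f = 0: m_f ∈ {m_i−1, m_i, m_i+1} ∩ [−0, 0] = {0} → 1 state.
For l_f = 2: m_f ∈ {m_i−1, m_i, m_i+1} ∩ [−2, 2] = {-1, 0, 1} → 3 states.
Total: 4.

4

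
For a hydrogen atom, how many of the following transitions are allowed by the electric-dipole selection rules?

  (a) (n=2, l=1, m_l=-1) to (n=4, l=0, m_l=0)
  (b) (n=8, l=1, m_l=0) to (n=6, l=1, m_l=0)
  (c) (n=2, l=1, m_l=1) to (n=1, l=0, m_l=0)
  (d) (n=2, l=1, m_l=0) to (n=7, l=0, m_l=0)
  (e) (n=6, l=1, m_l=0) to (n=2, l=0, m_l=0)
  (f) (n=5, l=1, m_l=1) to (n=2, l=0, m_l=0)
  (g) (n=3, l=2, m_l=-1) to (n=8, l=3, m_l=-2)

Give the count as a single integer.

(a) allowed
(b) forbidden — Δl = +0 (E1 requires Δl = ±1)
(c) allowed
(d) allowed
(e) allowed
(f) allowed
(g) allowed
Total allowed: 6 of 7.

6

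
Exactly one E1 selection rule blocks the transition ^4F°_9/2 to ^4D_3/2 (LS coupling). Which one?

ΔS = 0: S: 3/2 → 3/2 — passes.
Parity must change: odd → even — passes.
ΔJ = 0, ±1 (not J=0↔0): J: 9/2 → 3/2, ΔJ = -3 — fails.
ΔL = 0, ±1 (not L=0↔0): L: 3 → 2, ΔL = -1 — passes.

the ΔJ = 0, ±1 rule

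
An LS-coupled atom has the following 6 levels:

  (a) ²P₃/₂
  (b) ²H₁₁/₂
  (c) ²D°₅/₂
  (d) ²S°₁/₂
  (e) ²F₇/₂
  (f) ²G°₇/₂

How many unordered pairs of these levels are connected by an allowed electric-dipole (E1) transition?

(a)–(b): forbidden (parity, ΔL, ΔJ).
(a)–(c): allowed.
(a)–(d): allowed.
(a)–(e): forbidden (parity, ΔL, ΔJ).
(a)–(f): forbidden (ΔL, ΔJ).
(b)–(c): forbidden (ΔL, ΔJ).
(b)–(d): forbidden (ΔL, ΔJ).
(b)–(e): forbidden (parity, ΔL, ΔJ).
(b)–(f): forbidden (ΔJ).
(c)–(d): forbidden (parity, ΔL, ΔJ).
(c)–(e): allowed.
(c)–(f): forbidden (parity, ΔL).
(d)–(e): forbidden (ΔL, ΔJ).
(d)–(f): forbidden (parity, ΔL, ΔJ).
(e)–(f): allowed.
Allowed pairs: 4 of 15.

4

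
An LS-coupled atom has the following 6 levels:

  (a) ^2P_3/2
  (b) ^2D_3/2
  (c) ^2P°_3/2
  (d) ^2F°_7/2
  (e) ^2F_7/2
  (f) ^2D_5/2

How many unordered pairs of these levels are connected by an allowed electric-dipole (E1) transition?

(a)–(b): forbidden (parity).
(a)–(c): allowed.
(a)–(d): forbidden (ΔL, ΔJ).
(a)–(e): forbidden (parity, ΔL, ΔJ).
(a)–(f): forbidden (parity).
(b)–(c): allowed.
(b)–(d): forbidden (ΔJ).
(b)–(e): forbidden (parity, ΔJ).
(b)–(f): forbidden (parity).
(c)–(d): forbidden (parity, ΔL, ΔJ).
(c)–(e): forbidden (ΔL, ΔJ).
(c)–(f): allowed.
(d)–(e): allowed.
(d)–(f): allowed.
(e)–(f): forbidden (parity).
Allowed pairs: 5 of 15.

5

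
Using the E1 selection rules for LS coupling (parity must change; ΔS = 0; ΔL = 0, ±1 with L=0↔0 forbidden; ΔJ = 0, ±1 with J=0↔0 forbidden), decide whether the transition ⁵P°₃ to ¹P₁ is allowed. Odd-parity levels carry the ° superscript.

Parity must change: odd → even — ok.
ΔS = 0: S: 2 → 0 — fails.
ΔL = 0, ±1 (not L=0↔0): L: 1 → 1, ΔL = +0 — ok.
ΔJ = 0, ±1 (not J=0↔0): J: 3 → 1, ΔJ = -2 — fails.
Rule(s) violated: ΔS, ΔJ.

forbidden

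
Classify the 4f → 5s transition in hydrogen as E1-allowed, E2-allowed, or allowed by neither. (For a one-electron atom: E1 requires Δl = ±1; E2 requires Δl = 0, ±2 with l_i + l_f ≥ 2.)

Δl = 0 − 3 = -3; l_i + l_f = 3.
E1 (Δl = ±1): not satisfied.
E2 (Δl = 0,±2, l_i+l_f ≥ 2): not satisfied.

neither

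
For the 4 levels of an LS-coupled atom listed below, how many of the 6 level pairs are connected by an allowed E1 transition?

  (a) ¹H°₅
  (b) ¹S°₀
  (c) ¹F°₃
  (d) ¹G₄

(a)–(b): forbidden (parity, ΔL, ΔJ).
(a)–(c): forbidden (parity, ΔL, ΔJ).
(a)–(d): allowed.
(b)–(c): forbidden (parity, ΔL, ΔJ).
(b)–(d): forbidden (ΔL, ΔJ).
(c)–(d): allowed.
Allowed pairs: 2 of 6.

2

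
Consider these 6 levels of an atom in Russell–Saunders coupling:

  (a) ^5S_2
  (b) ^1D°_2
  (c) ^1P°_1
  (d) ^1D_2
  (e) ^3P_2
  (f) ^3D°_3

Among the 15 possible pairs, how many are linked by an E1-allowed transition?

(a)–(b): forbidden (ΔS, ΔL).
(a)–(c): forbidden (ΔS).
(a)–(d): forbidden (parity, ΔS, ΔL).
(a)–(e): forbidden (parity, ΔS).
(a)–(f): forbidden (ΔS, ΔL).
(b)–(c): forbidden (parity).
(b)–(d): allowed.
(b)–(e): forbidden (ΔS).
(b)–(f): forbidden (parity, ΔS).
(c)–(d): allowed.
(c)–(e): forbidden (ΔS).
(c)–(f): forbidden (parity, ΔS, ΔJ).
(d)–(e): forbidden (parity, ΔS).
(d)–(f): forbidden (ΔS).
(e)–(f): allowed.
Allowed pairs: 3 of 15.

3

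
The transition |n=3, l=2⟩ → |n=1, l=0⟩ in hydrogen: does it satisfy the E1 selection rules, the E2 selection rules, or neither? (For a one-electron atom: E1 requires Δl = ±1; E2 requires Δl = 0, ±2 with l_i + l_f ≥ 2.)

E2

Δl = 0 − 2 = -2; l_i + l_f = 2.
E1 (Δl = ±1): not satisfied.
E2 (Δl = 0,±2, l_i+l_f ≥ 2): satisfied.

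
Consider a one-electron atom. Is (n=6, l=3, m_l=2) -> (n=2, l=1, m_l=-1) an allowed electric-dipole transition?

Δl = 1 − 3 = -2; the E1 rule Δl = ±1 is violated.
Δm_l = -1 − (2) = -3. E1 requires Δm_l = 0, ±1: violated.
The transition is electric-dipole forbidden.

forbidden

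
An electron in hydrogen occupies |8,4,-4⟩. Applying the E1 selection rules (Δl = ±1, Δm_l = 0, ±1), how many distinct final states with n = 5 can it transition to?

1

E1 requires Δl = ±1, so l_f ∈ {3, 5}; with 0 ≤ l_f ≤ n_f−1 = 4, the allowed l_f values are {3}.
For l_f = 3: m_f ∈ {m_i−1, m_i, m_i+1} ∩ [−3, 3] = {-3} → 1 state.
Total: 1.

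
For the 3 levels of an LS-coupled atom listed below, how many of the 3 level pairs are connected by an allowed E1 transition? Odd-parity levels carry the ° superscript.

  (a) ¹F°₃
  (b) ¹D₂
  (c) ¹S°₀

1

(a)–(b): allowed.
(a)–(c): forbidden (parity, ΔL, ΔJ).
(b)–(c): forbidden (ΔL, ΔJ).
Allowed pairs: 1 of 3.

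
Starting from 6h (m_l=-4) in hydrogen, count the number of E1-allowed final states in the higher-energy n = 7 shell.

E1 requires Δl = ±1, so l_f ∈ {4, 6}; with 0 ≤ l_f ≤ n_f−1 = 6, the allowed l_f values are {4, 6}.
For l_f = 4: m_f ∈ {m_i−1, m_i, m_i+1} ∩ [−4, 4] = {-4, -3} → 2 states.
For l_f = 6: m_f ∈ {m_i−1, m_i, m_i+1} ∩ [−6, 6] = {-5, -4, -3} → 3 states.
Total: 5.

5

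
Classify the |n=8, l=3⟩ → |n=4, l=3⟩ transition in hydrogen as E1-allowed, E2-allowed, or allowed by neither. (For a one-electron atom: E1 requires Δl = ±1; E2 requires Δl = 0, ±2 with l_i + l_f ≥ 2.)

Δl = 3 − 3 = +0; l_i + l_f = 6.
E1 (Δl = ±1): not satisfied.
E2 (Δl = 0,±2, l_i+l_f ≥ 2): satisfied.

E2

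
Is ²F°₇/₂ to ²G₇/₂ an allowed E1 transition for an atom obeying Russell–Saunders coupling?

allowed

Reading off the term symbols: S 1/2→1/2, L 3→4, J 7/2→7/2, parity odd→even.
ΔL = 0, ±1 (not L=0↔0): L: 3 → 4, ΔL = +1 — ok.
Parity must change: odd → even — ok.
ΔJ = 0, ±1 (not J=0↔0): J: 7/2 → 7/2, ΔJ = +0 — ok.
ΔS = 0: S: 1/2 → 1/2 — ok.
All four E1 rules are satisfied.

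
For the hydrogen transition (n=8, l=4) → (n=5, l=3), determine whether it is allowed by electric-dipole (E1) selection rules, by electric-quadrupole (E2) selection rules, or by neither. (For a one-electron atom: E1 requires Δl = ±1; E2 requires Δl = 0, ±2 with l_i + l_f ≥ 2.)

E1

Δl = 3 − 4 = -1; l_i + l_f = 7.
E1 (Δl = ±1): satisfied.
E2 (Δl = 0,±2, l_i+l_f ≥ 2): not satisfied.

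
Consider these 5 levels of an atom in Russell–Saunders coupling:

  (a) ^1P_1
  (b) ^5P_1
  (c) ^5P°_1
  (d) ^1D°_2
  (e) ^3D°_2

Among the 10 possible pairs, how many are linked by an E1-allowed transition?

(a)–(b): forbidden (parity, ΔS).
(a)–(c): forbidden (ΔS).
(a)–(d): allowed.
(a)–(e): forbidden (ΔS).
(b)–(c): allowed.
(b)–(d): forbidden (ΔS).
(b)–(e): forbidden (ΔS).
(c)–(d): forbidden (parity, ΔS).
(c)–(e): forbidden (parity, ΔS).
(d)–(e): forbidden (parity, ΔS).
Allowed pairs: 2 of 10.

2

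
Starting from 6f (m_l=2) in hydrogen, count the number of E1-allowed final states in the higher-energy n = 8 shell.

E1 requires Δl = ±1, so l_f ∈ {2, 4}; with 0 ≤ l_f ≤ n_f−1 = 7, the allowed l_f values are {2, 4}.
For l_f = 2: m_f ∈ {m_i−1, m_i, m_i+1} ∩ [−2, 2] = {1, 2} → 2 states.
For l_f = 4: m_f ∈ {m_i−1, m_i, m_i+1} ∩ [−4, 4] = {1, 2, 3} → 3 states.
Total: 5.

5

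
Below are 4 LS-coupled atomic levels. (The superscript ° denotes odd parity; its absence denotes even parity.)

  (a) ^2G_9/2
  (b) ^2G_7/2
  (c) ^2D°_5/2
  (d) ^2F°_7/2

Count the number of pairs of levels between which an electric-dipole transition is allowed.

2

(a)–(b): forbidden (parity).
(a)–(c): forbidden (ΔL, ΔJ).
(a)–(d): allowed.
(b)–(c): forbidden (ΔL).
(b)–(d): allowed.
(c)–(d): forbidden (parity).
Allowed pairs: 2 of 6.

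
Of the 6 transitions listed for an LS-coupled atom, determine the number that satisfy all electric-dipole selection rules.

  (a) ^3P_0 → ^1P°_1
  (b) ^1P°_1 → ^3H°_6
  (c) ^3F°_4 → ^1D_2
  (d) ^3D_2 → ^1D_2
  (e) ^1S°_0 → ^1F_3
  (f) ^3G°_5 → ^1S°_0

(a) forbidden (ΔS fails)
(b) forbidden (parity, ΔS, ΔL, ΔJ fail)
(c) forbidden (ΔS, ΔJ fail)
(d) forbidden (parity, ΔS fail)
(e) forbidden (ΔL, ΔJ fail)
(f) forbidden (parity, ΔS, ΔL, ΔJ fail)
Total allowed: 0 of 6.

0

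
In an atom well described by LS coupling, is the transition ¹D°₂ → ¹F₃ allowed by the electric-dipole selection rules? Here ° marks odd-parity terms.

allowed

Reading off the term symbols: S 0→0, L 2→3, J 2→3, parity odd→even.
Parity must change: odd → even — passes.
ΔS = 0: S: 0 → 0 — passes.
ΔL = 0, ±1 (not L=0↔0): L: 2 → 3, ΔL = +1 — passes.
ΔJ = 0, ±1 (not J=0↔0): J: 2 → 3, ΔJ = +1 — passes.
All four E1 rules are satisfied.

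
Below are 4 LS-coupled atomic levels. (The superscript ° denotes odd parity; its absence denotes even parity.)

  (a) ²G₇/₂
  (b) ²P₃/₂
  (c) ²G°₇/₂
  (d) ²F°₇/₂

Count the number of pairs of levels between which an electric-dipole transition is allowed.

(a)–(b): forbidden (parity, ΔL, ΔJ).
(a)–(c): allowed.
(a)–(d): allowed.
(b)–(c): forbidden (ΔL, ΔJ).
(b)–(d): forbidden (ΔL, ΔJ).
(c)–(d): forbidden (parity).
Allowed pairs: 2 of 6.

2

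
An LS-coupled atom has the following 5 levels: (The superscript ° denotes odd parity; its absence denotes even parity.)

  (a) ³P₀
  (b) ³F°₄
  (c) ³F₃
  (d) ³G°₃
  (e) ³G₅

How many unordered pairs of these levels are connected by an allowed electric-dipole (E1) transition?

3

(a)–(b): forbidden (ΔL, ΔJ).
(a)–(c): forbidden (parity, ΔL, ΔJ).
(a)–(d): forbidden (ΔL, ΔJ).
(a)–(e): forbidden (parity, ΔL, ΔJ).
(b)–(c): allowed.
(b)–(d): forbidden (parity).
(b)–(e): allowed.
(c)–(d): allowed.
(c)–(e): forbidden (parity, ΔJ).
(d)–(e): forbidden (ΔJ).
Allowed pairs: 3 of 10.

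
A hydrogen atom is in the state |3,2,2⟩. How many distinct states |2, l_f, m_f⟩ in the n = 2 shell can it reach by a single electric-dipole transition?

1

E1 requires Δl = ±1, so l_f ∈ {1, 3}; with 0 ≤ l_f ≤ n_f−1 = 1, the allowed l_f values are {1}.
For l_f = 1: m_f ∈ {m_i−1, m_i, m_i+1} ∩ [−1, 1] = {1} → 1 state.
Total: 1.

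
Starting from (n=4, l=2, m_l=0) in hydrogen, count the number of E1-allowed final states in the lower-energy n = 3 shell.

3

E1 requires Δl = ±1, so l_f ∈ {1, 3}; with 0 ≤ l_f ≤ n_f−1 = 2, the allowed l_f values are {1}.
For l_f = 1: m_f ∈ {m_i−1, m_i, m_i+1} ∩ [−1, 1] = {-1, 0, 1} → 3 states.
Total: 3.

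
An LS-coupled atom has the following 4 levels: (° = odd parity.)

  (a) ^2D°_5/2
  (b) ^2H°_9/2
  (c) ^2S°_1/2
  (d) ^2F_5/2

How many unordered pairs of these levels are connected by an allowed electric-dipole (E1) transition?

(a)–(b): forbidden (parity, ΔL, ΔJ).
(a)–(c): forbidden (parity, ΔL, ΔJ).
(a)–(d): allowed.
(b)–(c): forbidden (parity, ΔL, ΔJ).
(b)–(d): forbidden (ΔL, ΔJ).
(c)–(d): forbidden (ΔL, ΔJ).
Allowed pairs: 1 of 6.

1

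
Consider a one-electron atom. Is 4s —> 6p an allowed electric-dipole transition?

l: 0 → 1 (Δl = +1). Δl = ±1 ✓.
All E1 selection rules are satisfied.

allowed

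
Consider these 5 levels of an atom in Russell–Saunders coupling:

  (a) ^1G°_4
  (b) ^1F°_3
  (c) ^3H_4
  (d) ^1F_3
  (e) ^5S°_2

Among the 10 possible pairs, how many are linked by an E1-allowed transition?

(a)–(b): forbidden (parity).
(a)–(c): forbidden (ΔS).
(a)–(d): allowed.
(a)–(e): forbidden (parity, ΔS, ΔL, ΔJ).
(b)–(c): forbidden (ΔS, ΔL).
(b)–(d): allowed.
(b)–(e): forbidden (parity, ΔS, ΔL).
(c)–(d): forbidden (parity, ΔS, ΔL).
(c)–(e): forbidden (ΔS, ΔL, ΔJ).
(d)–(e): forbidden (ΔS, ΔL).
Allowed pairs: 2 of 10.

2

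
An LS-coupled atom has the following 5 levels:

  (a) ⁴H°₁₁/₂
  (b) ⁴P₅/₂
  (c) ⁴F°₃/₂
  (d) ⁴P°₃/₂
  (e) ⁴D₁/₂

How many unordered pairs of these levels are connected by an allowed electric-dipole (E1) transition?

(a)–(b): forbidden (ΔL, ΔJ).
(a)–(c): forbidden (parity, ΔL, ΔJ).
(a)–(d): forbidden (parity, ΔL, ΔJ).
(a)–(e): forbidden (ΔL, ΔJ).
(b)–(c): forbidden (ΔL).
(b)–(d): allowed.
(b)–(e): forbidden (parity, ΔJ).
(c)–(d): forbidden (parity, ΔL).
(c)–(e): allowed.
(d)–(e): allowed.
Allowed pairs: 3 of 10.

3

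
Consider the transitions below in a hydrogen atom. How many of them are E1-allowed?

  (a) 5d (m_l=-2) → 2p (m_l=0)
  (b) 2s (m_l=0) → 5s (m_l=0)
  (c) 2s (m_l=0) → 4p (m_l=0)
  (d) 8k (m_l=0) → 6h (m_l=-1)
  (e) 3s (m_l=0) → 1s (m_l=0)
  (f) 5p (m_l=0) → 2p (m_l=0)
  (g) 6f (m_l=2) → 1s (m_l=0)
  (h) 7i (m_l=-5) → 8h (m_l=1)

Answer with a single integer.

(a) forbidden — Δm_l = +2 (E1 requires Δm_l = 0, ±1)
(b) forbidden — Δl = +0 (E1 requires Δl = ±1)
(c) allowed
(d) forbidden — Δl = -2 (E1 requires Δl = ±1)
(e) forbidden — Δl = +0 (E1 requires Δl = ±1)
(f) forbidden — Δl = +0 (E1 requires Δl = ±1)
(g) forbidden — Δl = -3 (E1 requires Δl = ±1); Δm_l = -2 (E1 requires Δm_l = 0, ±1)
(h) forbidden — Δm_l = +6 (E1 requires Δm_l = 0, ±1)
Total allowed: 1 of 8.

1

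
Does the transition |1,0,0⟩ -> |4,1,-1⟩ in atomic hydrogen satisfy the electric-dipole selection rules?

Δl = 1 − 0 = +1; the E1 rule Δl = ±1 is passes.
m_l: 0 → -1 (Δm_l = -1). |Δm_l| ≤ 1 passes.
All E1 selection rules are satisfied.

allowed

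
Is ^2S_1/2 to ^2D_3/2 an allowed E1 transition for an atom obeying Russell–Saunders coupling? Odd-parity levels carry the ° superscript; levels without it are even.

forbidden

Initial level: S=1/2, L=0, J=1/2, parity even. Final level: S=1/2, L=2, J=3/2, parity even.
ΔJ = 0, ±1 (not J=0↔0): J: 1/2 → 3/2, ΔJ = +1 — ✓.
ΔS = 0: S: 1/2 → 1/2 — ✓.
Parity must change: even → even — ✗.
ΔL = 0, ±1 (not L=0↔0): L: 0 → 2, ΔL = +2 — ✗.
Rule(s) violated: parity, ΔL.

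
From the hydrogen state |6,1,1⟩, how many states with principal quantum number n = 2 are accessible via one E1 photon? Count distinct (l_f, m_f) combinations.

E1 requires Δl = ±1, so l_f ∈ {0, 2}; with 0 ≤ l_f ≤ n_f−1 = 1, the allowed l_f values are {0}.
For l_f = 0: m_f ∈ {m_i−1, m_i, m_i+1} ∩ [−0, 0] = {0} → 1 state.
Total: 1.

1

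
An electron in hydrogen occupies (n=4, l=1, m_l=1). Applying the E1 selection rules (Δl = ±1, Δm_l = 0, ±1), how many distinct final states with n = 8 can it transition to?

4

E1 requires Δl = ±1, so l_f ∈ {0, 2}; with 0 ≤ l_f ≤ n_f−1 = 7, the allowed l_f values are {0, 2}.
For l_f = 0: m_f ∈ {m_i−1, m_i, m_i+1} ∩ [−0, 0] = {0} → 1 state.
For l_f = 2: m_f ∈ {m_i−1, m_i, m_i+1} ∩ [−2, 2] = {0, 1, 2} → 3 states.
Total: 4.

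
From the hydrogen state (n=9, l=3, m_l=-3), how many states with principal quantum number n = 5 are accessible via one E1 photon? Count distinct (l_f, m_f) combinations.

E1 requires Δl = ±1, so l_f ∈ {2, 4}; with 0 ≤ l_f ≤ n_f−1 = 4, the allowed l_f values are {2, 4}.
For l_f = 2: m_f ∈ {m_i−1, m_i, m_i+1} ∩ [−2, 2] = {-2} → 1 state.
For l_f = 4: m_f ∈ {m_i−1, m_i, m_i+1} ∩ [−4, 4] = {-4, -3, -2} → 3 states.
Total: 4.

4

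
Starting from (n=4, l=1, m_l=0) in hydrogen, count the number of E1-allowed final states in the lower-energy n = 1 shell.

E1 requires Δl = ±1, so l_f ∈ {0, 2}; with 0 ≤ l_f ≤ n_f−1 = 0, the allowed l_f values are {0}.
For l_f = 0: m_f ∈ {m_i−1, m_i, m_i+1} ∩ [−0, 0] = {0} → 1 state.
Total: 1.

1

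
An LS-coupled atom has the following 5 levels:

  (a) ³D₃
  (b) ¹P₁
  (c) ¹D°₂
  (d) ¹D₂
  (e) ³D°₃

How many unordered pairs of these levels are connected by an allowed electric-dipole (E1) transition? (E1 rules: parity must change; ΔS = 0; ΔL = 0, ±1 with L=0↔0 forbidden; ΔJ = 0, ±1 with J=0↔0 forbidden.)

3

(a)–(b): forbidden (parity, ΔS, ΔJ).
(a)–(c): forbidden (ΔS).
(a)–(d): forbidden (parity, ΔS).
(a)–(e): allowed.
(b)–(c): allowed.
(b)–(d): forbidden (parity).
(b)–(e): forbidden (ΔS, ΔJ).
(c)–(d): allowed.
(c)–(e): forbidden (parity, ΔS).
(d)–(e): forbidden (ΔS).
Allowed pairs: 3 of 10.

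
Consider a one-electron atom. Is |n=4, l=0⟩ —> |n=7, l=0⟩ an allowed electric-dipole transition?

Δl = 0 − 0 = +0; the E1 rule Δl = ±1 is violated.
The transition is electric-dipole forbidden.

forbidden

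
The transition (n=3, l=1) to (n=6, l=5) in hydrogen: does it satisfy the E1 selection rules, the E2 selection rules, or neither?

Δl = 5 − 1 = +4; l_i + l_f = 6.
E1 (Δl = ±1): not satisfied.
E2 (Δl = 0,±2, l_i+l_f ≥ 2): not satisfied.

neither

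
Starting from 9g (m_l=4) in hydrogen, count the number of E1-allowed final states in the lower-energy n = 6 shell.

E1 requires Δl = ±1, so l_f ∈ {3, 5}; with 0 ≤ l_f ≤ n_f−1 = 5, the allowed l_f values are {3, 5}.
For l_f = 3: m_f ∈ {m_i−1, m_i, m_i+1} ∩ [−3, 3] = {3} → 1 state.
For l_f = 5: m_f ∈ {m_i−1, m_i, m_i+1} ∩ [−5, 5] = {3, 4, 5} → 3 states.
Total: 4.

4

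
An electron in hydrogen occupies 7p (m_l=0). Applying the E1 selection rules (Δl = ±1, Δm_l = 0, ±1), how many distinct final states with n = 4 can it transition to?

E1 requires Δl = ±1, so l_f ∈ {0, 2}; with 0 ≤ l_f ≤ n_f−1 = 3, the allowed l_f values are {0, 2}.
For l_f = 0: m_f ∈ {m_i−1, m_i, m_i+1} ∩ [−0, 0] = {0} → 1 state.
For l_f = 2: m_f ∈ {m_i−1, m_i, m_i+1} ∩ [−2, 2] = {-1, 0, 1} → 3 states.
Total: 4.

4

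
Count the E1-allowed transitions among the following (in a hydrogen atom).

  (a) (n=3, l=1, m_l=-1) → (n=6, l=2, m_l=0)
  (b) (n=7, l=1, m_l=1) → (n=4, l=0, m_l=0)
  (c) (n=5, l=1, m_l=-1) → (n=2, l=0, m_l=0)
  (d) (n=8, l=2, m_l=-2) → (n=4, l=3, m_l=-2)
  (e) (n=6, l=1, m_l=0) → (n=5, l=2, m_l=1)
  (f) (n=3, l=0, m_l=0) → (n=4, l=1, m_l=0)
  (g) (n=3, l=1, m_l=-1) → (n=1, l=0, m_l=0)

7

(a) allowed
(b) allowed
(c) allowed
(d) allowed
(e) allowed
(f) allowed
(g) allowed
Total allowed: 7 of 7.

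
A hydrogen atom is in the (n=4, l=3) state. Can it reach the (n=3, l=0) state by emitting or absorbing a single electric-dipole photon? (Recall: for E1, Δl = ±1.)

l: 3 → 0 (Δl = -3). Δl = ±1 fails.
The transition is electric-dipole forbidden.

forbidden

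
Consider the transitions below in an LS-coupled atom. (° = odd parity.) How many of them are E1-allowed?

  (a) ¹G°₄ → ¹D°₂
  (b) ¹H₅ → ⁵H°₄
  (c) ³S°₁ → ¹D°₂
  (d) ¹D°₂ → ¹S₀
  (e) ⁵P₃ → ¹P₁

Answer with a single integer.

(a) forbidden (parity, ΔL, ΔJ fail)
(b) forbidden (ΔS fails)
(c) forbidden (parity, ΔS, ΔL fail)
(d) forbidden (ΔL, ΔJ fail)
(e) forbidden (parity, ΔS, ΔJ fail)
Total allowed: 0 of 5.

0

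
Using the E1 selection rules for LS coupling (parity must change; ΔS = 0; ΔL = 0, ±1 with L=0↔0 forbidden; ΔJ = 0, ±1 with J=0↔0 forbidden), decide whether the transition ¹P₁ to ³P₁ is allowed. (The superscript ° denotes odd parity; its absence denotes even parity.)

forbidden

Reading off the term symbols: S 0→1, L 1→1, J 1→1, parity even→even.
ΔL = 0, ±1 (not L=0↔0): L: 1 → 1, ΔL = +0 — ✓.
Parity must change: even → even — ✗.
ΔJ = 0, ±1 (not J=0↔0): J: 1 → 1, ΔJ = +0 — ✓.
ΔS = 0: S: 0 → 1 — ✗.
Rule(s) violated: parity, ΔS.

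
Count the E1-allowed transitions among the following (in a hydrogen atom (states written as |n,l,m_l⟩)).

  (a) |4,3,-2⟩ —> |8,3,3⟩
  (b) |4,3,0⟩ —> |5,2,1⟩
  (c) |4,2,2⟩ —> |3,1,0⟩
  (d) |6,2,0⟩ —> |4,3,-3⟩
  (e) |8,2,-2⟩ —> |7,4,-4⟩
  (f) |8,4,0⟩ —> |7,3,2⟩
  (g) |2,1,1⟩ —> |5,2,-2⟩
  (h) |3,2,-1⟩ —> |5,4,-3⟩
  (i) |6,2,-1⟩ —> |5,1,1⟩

(a) forbidden — Δl = +0 (E1 requires Δl = ±1); Δm_l = +5 (E1 requires Δm_l = 0, ±1)
(b) allowed
(c) forbidden — Δm_l = -2 (E1 requires Δm_l = 0, ±1)
(d) forbidden — Δm_l = -3 (E1 requires Δm_l = 0, ±1)
(e) forbidden — Δl = +2 (E1 requires Δl = ±1); Δm_l = -2 (E1 requires Δm_l = 0, ±1)
(f) forbidden — Δm_l = +2 (E1 requires Δm_l = 0, ±1)
(g) forbidden — Δm_l = -3 (E1 requires Δm_l = 0, ±1)
(h) forbidden — Δl = +2 (E1 requires Δl = ±1); Δm_l = -2 (E1 requires Δm_l = 0, ±1)
(i) forbidden — Δm_l = +2 (E1 requires Δm_l = 0, ±1)
Total allowed: 1 of 9.

1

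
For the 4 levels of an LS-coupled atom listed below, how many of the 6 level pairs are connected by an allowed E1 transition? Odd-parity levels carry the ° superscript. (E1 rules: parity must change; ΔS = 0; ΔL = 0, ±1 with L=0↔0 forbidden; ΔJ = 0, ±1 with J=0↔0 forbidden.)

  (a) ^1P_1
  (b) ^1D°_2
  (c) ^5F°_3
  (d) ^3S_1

(a)–(b): allowed.
(a)–(c): forbidden (ΔS, ΔL, ΔJ).
(a)–(d): forbidden (parity, ΔS).
(b)–(c): forbidden (parity, ΔS).
(b)–(d): forbidden (ΔS, ΔL).
(c)–(d): forbidden (ΔS, ΔL, ΔJ).
Allowed pairs: 1 of 6.

1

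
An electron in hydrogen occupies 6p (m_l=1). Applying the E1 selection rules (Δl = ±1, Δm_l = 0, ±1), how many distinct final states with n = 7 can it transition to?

E1 requires Δl = ±1, so l_f ∈ {0, 2}; with 0 ≤ l_f ≤ n_f−1 = 6, the allowed l_f values are {0, 2}.
For l_f = 0: m_f ∈ {m_i−1, m_i, m_i+1} ∩ [−0, 0] = {0} → 1 state.
For l_f = 2: m_f ∈ {m_i−1, m_i, m_i+1} ∩ [−2, 2] = {0, 1, 2} → 3 states.
Total: 4.

4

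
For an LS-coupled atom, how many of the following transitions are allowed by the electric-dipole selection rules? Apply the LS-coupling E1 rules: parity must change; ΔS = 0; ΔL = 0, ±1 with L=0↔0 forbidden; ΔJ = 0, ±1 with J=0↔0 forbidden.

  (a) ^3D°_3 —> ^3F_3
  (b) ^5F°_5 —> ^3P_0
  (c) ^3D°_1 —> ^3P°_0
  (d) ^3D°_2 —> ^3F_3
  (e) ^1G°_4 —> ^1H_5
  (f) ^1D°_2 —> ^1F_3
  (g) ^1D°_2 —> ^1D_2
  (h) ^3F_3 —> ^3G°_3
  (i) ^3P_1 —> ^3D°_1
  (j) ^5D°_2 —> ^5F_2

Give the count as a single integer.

8

(a) allowed
(b) forbidden (ΔS, ΔL, ΔJ fail)
(c) forbidden (parity fails)
(d) allowed
(e) allowed
(f) allowed
(g) allowed
(h) allowed
(i) allowed
(j) allowed
Total allowed: 8 of 10.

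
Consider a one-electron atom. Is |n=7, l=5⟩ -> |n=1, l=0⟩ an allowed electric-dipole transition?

Initial l = 5, final l = 0, so Δl = -5. E1 requires Δl = ±1: violated.
The transition is electric-dipole forbidden.

forbidden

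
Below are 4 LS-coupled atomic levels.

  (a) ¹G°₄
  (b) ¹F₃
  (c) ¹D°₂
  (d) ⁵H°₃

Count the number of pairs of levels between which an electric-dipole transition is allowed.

(a)–(b): allowed.
(a)–(c): forbidden (parity, ΔL, ΔJ).
(a)–(d): forbidden (parity, ΔS).
(b)–(c): allowed.
(b)–(d): forbidden (ΔS, ΔL).
(c)–(d): forbidden (parity, ΔS, ΔL).
Allowed pairs: 2 of 6.

2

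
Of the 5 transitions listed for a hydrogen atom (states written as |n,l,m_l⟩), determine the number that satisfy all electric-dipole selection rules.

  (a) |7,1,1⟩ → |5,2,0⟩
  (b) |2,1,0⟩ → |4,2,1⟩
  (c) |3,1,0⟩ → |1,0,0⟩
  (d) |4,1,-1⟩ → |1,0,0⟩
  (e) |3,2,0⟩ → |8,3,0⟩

5

(a) allowed
(b) allowed
(c) allowed
(d) allowed
(e) allowed
Total allowed: 5 of 5.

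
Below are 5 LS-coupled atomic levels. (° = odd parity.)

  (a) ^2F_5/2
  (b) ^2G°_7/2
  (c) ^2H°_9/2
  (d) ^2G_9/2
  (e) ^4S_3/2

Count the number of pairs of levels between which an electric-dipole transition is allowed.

(a)–(b): allowed.
(a)–(c): forbidden (ΔL, ΔJ).
(a)–(d): forbidden (parity, ΔJ).
(a)–(e): forbidden (parity, ΔS, ΔL).
(b)–(c): forbidden (parity).
(b)–(d): allowed.
(b)–(e): forbidden (ΔS, ΔL, ΔJ).
(c)–(d): allowed.
(c)–(e): forbidden (ΔS, ΔL, ΔJ).
(d)–(e): forbidden (parity, ΔS, ΔL, ΔJ).
Allowed pairs: 3 of 10.

3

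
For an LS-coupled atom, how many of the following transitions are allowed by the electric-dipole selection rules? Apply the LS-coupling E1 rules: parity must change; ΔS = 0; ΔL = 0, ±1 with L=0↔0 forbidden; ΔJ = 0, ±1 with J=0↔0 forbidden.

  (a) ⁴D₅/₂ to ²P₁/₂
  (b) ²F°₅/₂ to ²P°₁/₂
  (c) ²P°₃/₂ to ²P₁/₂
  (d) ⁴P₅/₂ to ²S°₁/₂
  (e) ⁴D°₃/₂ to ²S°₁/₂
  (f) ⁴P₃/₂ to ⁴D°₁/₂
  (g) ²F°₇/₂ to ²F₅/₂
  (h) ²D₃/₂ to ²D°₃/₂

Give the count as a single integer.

(a) forbidden (parity, ΔS, ΔJ fail)
(b) forbidden (parity, ΔL, ΔJ fail)
(c) allowed
(d) forbidden (ΔS, ΔJ fail)
(e) forbidden (parity, ΔS, ΔL fail)
(f) allowed
(g) allowed
(h) allowed
Total allowed: 4 of 8.

4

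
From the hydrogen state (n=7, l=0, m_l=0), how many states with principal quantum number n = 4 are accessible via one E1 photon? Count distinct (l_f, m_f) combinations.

E1 requires Δl = ±1, so l_f ∈ {-1, 1}; with 0 ≤ l_f ≤ n_f−1 = 3, the allowed l_f values are {1}.
For l_f = 1: m_f ∈ {m_i−1, m_i, m_i+1} ∩ [−1, 1] = {-1, 0, 1} → 3 states.
Total: 3.

3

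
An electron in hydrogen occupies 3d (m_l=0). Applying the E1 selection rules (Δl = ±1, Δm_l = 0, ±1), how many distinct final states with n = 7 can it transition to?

E1 requires Δl = ±1, so l_f ∈ {1, 3}; with 0 ≤ l_f ≤ n_f−1 = 6, the allowed l_f values are {1, 3}.
For l_f = 1: m_f ∈ {m_i−1, m_i, m_i+1} ∩ [−1, 1] = {-1, 0, 1} → 3 states.
For l_f = 3: m_f ∈ {m_i−1, m_i, m_i+1} ∩ [−3, 3] = {-1, 0, 1} → 3 states.
Total: 6.

6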